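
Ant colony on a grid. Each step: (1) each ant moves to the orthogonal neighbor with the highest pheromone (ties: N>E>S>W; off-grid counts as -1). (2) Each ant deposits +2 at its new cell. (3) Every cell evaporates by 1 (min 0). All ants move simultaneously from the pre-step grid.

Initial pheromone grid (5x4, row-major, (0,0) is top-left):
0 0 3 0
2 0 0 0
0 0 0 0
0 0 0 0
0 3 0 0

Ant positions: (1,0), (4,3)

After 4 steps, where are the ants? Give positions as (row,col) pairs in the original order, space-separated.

Step 1: ant0:(1,0)->N->(0,0) | ant1:(4,3)->N->(3,3)
  grid max=2 at (0,2)
Step 2: ant0:(0,0)->S->(1,0) | ant1:(3,3)->N->(2,3)
  grid max=2 at (1,0)
Step 3: ant0:(1,0)->N->(0,0) | ant1:(2,3)->N->(1,3)
  grid max=1 at (0,0)
Step 4: ant0:(0,0)->S->(1,0) | ant1:(1,3)->N->(0,3)
  grid max=2 at (1,0)

(1,0) (0,3)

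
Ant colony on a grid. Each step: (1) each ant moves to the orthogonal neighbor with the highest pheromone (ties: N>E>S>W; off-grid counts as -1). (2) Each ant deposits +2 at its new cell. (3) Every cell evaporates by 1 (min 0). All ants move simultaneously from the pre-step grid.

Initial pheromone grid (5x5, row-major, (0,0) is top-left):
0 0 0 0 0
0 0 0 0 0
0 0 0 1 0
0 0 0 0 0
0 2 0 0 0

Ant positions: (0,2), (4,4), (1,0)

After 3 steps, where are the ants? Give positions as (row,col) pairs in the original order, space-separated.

Step 1: ant0:(0,2)->E->(0,3) | ant1:(4,4)->N->(3,4) | ant2:(1,0)->N->(0,0)
  grid max=1 at (0,0)
Step 2: ant0:(0,3)->E->(0,4) | ant1:(3,4)->N->(2,4) | ant2:(0,0)->E->(0,1)
  grid max=1 at (0,1)
Step 3: ant0:(0,4)->S->(1,4) | ant1:(2,4)->N->(1,4) | ant2:(0,1)->E->(0,2)
  grid max=3 at (1,4)

(1,4) (1,4) (0,2)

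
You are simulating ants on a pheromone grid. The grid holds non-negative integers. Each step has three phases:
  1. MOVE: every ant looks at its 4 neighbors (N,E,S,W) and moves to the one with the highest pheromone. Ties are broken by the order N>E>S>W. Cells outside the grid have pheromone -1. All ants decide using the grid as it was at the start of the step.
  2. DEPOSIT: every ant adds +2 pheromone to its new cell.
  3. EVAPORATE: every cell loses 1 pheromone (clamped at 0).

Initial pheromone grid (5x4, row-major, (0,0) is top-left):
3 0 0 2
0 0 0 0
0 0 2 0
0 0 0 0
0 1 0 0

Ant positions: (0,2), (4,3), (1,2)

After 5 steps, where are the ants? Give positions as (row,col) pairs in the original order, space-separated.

Step 1: ant0:(0,2)->E->(0,3) | ant1:(4,3)->N->(3,3) | ant2:(1,2)->S->(2,2)
  grid max=3 at (0,3)
Step 2: ant0:(0,3)->S->(1,3) | ant1:(3,3)->N->(2,3) | ant2:(2,2)->N->(1,2)
  grid max=2 at (0,3)
Step 3: ant0:(1,3)->N->(0,3) | ant1:(2,3)->W->(2,2) | ant2:(1,2)->S->(2,2)
  grid max=5 at (2,2)
Step 4: ant0:(0,3)->S->(1,3) | ant1:(2,2)->N->(1,2) | ant2:(2,2)->N->(1,2)
  grid max=4 at (2,2)
Step 5: ant0:(1,3)->W->(1,2) | ant1:(1,2)->S->(2,2) | ant2:(1,2)->S->(2,2)
  grid max=7 at (2,2)

(1,2) (2,2) (2,2)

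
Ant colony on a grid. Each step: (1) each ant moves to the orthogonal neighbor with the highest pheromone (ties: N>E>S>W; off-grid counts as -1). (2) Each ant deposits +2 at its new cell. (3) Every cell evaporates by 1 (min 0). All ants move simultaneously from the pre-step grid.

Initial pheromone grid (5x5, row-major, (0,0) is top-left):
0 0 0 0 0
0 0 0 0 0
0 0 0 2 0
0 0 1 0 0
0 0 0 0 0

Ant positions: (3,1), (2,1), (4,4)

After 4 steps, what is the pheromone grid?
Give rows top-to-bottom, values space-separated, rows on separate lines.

After step 1: ants at (3,2),(1,1),(3,4)
  0 0 0 0 0
  0 1 0 0 0
  0 0 0 1 0
  0 0 2 0 1
  0 0 0 0 0
After step 2: ants at (2,2),(0,1),(2,4)
  0 1 0 0 0
  0 0 0 0 0
  0 0 1 0 1
  0 0 1 0 0
  0 0 0 0 0
After step 3: ants at (3,2),(0,2),(1,4)
  0 0 1 0 0
  0 0 0 0 1
  0 0 0 0 0
  0 0 2 0 0
  0 0 0 0 0
After step 4: ants at (2,2),(0,3),(0,4)
  0 0 0 1 1
  0 0 0 0 0
  0 0 1 0 0
  0 0 1 0 0
  0 0 0 0 0

0 0 0 1 1
0 0 0 0 0
0 0 1 0 0
0 0 1 0 0
0 0 0 0 0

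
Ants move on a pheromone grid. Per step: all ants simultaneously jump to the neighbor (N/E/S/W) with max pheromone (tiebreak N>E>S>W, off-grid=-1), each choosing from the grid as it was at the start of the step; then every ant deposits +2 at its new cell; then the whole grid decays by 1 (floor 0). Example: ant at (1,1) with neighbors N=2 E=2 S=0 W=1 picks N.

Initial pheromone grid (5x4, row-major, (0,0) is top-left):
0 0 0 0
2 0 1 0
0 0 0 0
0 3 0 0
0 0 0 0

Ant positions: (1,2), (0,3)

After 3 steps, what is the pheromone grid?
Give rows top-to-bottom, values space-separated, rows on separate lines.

After step 1: ants at (0,2),(1,3)
  0 0 1 0
  1 0 0 1
  0 0 0 0
  0 2 0 0
  0 0 0 0
After step 2: ants at (0,3),(0,3)
  0 0 0 3
  0 0 0 0
  0 0 0 0
  0 1 0 0
  0 0 0 0
After step 3: ants at (1,3),(1,3)
  0 0 0 2
  0 0 0 3
  0 0 0 0
  0 0 0 0
  0 0 0 0

0 0 0 2
0 0 0 3
0 0 0 0
0 0 0 0
0 0 0 0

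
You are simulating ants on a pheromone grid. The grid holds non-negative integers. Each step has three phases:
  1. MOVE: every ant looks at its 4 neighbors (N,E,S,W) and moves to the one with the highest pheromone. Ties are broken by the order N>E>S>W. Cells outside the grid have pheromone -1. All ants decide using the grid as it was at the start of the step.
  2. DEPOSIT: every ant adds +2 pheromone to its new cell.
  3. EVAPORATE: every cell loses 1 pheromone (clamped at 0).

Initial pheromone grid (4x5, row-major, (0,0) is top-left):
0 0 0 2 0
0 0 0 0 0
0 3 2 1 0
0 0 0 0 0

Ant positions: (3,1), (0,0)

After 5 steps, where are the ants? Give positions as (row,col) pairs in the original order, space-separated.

Step 1: ant0:(3,1)->N->(2,1) | ant1:(0,0)->E->(0,1)
  grid max=4 at (2,1)
Step 2: ant0:(2,1)->E->(2,2) | ant1:(0,1)->E->(0,2)
  grid max=3 at (2,1)
Step 3: ant0:(2,2)->W->(2,1) | ant1:(0,2)->E->(0,3)
  grid max=4 at (2,1)
Step 4: ant0:(2,1)->E->(2,2) | ant1:(0,3)->E->(0,4)
  grid max=3 at (2,1)
Step 5: ant0:(2,2)->W->(2,1) | ant1:(0,4)->S->(1,4)
  grid max=4 at (2,1)

(2,1) (1,4)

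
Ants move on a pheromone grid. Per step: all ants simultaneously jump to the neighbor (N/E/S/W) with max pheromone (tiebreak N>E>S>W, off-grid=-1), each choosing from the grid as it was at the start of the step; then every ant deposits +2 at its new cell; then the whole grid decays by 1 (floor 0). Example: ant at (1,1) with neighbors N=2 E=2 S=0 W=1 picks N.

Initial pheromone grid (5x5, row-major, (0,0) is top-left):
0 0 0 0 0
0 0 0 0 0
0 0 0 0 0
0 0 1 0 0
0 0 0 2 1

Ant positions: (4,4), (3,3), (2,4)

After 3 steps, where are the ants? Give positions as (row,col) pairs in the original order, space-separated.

Step 1: ant0:(4,4)->W->(4,3) | ant1:(3,3)->S->(4,3) | ant2:(2,4)->N->(1,4)
  grid max=5 at (4,3)
Step 2: ant0:(4,3)->N->(3,3) | ant1:(4,3)->N->(3,3) | ant2:(1,4)->N->(0,4)
  grid max=4 at (4,3)
Step 3: ant0:(3,3)->S->(4,3) | ant1:(3,3)->S->(4,3) | ant2:(0,4)->S->(1,4)
  grid max=7 at (4,3)

(4,3) (4,3) (1,4)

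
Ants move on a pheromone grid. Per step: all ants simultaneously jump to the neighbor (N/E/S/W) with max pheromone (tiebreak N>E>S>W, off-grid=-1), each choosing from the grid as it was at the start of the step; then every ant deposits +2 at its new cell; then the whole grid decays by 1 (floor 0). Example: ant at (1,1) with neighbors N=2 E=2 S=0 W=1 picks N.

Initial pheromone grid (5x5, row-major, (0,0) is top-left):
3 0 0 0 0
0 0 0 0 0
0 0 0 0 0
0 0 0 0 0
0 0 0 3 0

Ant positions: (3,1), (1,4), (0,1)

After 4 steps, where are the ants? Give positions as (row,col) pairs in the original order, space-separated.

Step 1: ant0:(3,1)->N->(2,1) | ant1:(1,4)->N->(0,4) | ant2:(0,1)->W->(0,0)
  grid max=4 at (0,0)
Step 2: ant0:(2,1)->N->(1,1) | ant1:(0,4)->S->(1,4) | ant2:(0,0)->E->(0,1)
  grid max=3 at (0,0)
Step 3: ant0:(1,1)->N->(0,1) | ant1:(1,4)->N->(0,4) | ant2:(0,1)->W->(0,0)
  grid max=4 at (0,0)
Step 4: ant0:(0,1)->W->(0,0) | ant1:(0,4)->S->(1,4) | ant2:(0,0)->E->(0,1)
  grid max=5 at (0,0)

(0,0) (1,4) (0,1)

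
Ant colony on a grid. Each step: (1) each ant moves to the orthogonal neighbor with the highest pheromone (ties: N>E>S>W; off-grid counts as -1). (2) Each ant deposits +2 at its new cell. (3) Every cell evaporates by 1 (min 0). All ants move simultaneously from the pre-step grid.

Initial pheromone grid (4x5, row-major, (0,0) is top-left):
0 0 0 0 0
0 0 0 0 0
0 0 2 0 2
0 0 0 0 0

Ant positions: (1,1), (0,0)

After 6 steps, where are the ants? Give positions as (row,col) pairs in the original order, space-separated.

Step 1: ant0:(1,1)->N->(0,1) | ant1:(0,0)->E->(0,1)
  grid max=3 at (0,1)
Step 2: ant0:(0,1)->E->(0,2) | ant1:(0,1)->E->(0,2)
  grid max=3 at (0,2)
Step 3: ant0:(0,2)->W->(0,1) | ant1:(0,2)->W->(0,1)
  grid max=5 at (0,1)
Step 4: ant0:(0,1)->E->(0,2) | ant1:(0,1)->E->(0,2)
  grid max=5 at (0,2)
Step 5: ant0:(0,2)->W->(0,1) | ant1:(0,2)->W->(0,1)
  grid max=7 at (0,1)
Step 6: ant0:(0,1)->E->(0,2) | ant1:(0,1)->E->(0,2)
  grid max=7 at (0,2)

(0,2) (0,2)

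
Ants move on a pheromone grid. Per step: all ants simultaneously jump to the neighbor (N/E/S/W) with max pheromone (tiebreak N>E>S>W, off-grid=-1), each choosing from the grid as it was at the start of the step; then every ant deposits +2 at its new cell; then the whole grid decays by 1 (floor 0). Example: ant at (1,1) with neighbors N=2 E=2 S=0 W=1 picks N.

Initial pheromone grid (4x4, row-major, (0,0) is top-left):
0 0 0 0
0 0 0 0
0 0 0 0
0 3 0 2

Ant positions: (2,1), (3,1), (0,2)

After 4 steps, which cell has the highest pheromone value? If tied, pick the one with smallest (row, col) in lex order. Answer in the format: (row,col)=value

Answer: (3,1)=7

Derivation:
Step 1: ant0:(2,1)->S->(3,1) | ant1:(3,1)->N->(2,1) | ant2:(0,2)->E->(0,3)
  grid max=4 at (3,1)
Step 2: ant0:(3,1)->N->(2,1) | ant1:(2,1)->S->(3,1) | ant2:(0,3)->S->(1,3)
  grid max=5 at (3,1)
Step 3: ant0:(2,1)->S->(3,1) | ant1:(3,1)->N->(2,1) | ant2:(1,3)->N->(0,3)
  grid max=6 at (3,1)
Step 4: ant0:(3,1)->N->(2,1) | ant1:(2,1)->S->(3,1) | ant2:(0,3)->S->(1,3)
  grid max=7 at (3,1)
Final grid:
  0 0 0 0
  0 0 0 1
  0 4 0 0
  0 7 0 0
Max pheromone 7 at (3,1)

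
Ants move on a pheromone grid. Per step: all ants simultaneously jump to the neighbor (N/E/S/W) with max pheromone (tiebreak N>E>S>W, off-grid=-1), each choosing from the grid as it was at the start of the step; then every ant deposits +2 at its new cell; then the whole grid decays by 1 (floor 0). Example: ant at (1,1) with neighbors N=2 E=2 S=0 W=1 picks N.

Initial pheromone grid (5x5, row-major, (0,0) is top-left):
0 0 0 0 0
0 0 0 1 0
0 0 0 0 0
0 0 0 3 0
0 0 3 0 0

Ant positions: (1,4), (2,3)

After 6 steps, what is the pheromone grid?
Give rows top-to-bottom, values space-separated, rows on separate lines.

After step 1: ants at (1,3),(3,3)
  0 0 0 0 0
  0 0 0 2 0
  0 0 0 0 0
  0 0 0 4 0
  0 0 2 0 0
After step 2: ants at (0,3),(2,3)
  0 0 0 1 0
  0 0 0 1 0
  0 0 0 1 0
  0 0 0 3 0
  0 0 1 0 0
After step 3: ants at (1,3),(3,3)
  0 0 0 0 0
  0 0 0 2 0
  0 0 0 0 0
  0 0 0 4 0
  0 0 0 0 0
After step 4: ants at (0,3),(2,3)
  0 0 0 1 0
  0 0 0 1 0
  0 0 0 1 0
  0 0 0 3 0
  0 0 0 0 0
After step 5: ants at (1,3),(3,3)
  0 0 0 0 0
  0 0 0 2 0
  0 0 0 0 0
  0 0 0 4 0
  0 0 0 0 0
After step 6: ants at (0,3),(2,3)
  0 0 0 1 0
  0 0 0 1 0
  0 0 0 1 0
  0 0 0 3 0
  0 0 0 0 0

0 0 0 1 0
0 0 0 1 0
0 0 0 1 0
0 0 0 3 0
0 0 0 0 0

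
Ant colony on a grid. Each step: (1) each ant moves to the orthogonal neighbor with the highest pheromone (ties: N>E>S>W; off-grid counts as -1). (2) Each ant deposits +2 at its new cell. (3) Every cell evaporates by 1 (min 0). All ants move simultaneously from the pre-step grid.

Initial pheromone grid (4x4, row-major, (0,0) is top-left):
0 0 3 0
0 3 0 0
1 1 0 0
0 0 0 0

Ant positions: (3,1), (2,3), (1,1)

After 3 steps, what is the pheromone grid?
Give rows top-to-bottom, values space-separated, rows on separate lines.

After step 1: ants at (2,1),(1,3),(2,1)
  0 0 2 0
  0 2 0 1
  0 4 0 0
  0 0 0 0
After step 2: ants at (1,1),(0,3),(1,1)
  0 0 1 1
  0 5 0 0
  0 3 0 0
  0 0 0 0
After step 3: ants at (2,1),(0,2),(2,1)
  0 0 2 0
  0 4 0 0
  0 6 0 0
  0 0 0 0

0 0 2 0
0 4 0 0
0 6 0 0
0 0 0 0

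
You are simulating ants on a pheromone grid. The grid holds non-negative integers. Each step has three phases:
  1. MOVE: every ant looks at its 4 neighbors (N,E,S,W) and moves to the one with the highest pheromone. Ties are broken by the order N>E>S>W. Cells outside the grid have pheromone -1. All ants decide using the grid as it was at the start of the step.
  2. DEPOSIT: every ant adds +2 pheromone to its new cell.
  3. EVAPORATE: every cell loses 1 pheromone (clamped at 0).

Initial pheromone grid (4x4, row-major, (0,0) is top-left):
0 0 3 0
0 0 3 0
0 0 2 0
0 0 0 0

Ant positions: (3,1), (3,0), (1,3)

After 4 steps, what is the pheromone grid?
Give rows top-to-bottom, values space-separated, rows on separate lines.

After step 1: ants at (2,1),(2,0),(1,2)
  0 0 2 0
  0 0 4 0
  1 1 1 0
  0 0 0 0
After step 2: ants at (2,2),(2,1),(0,2)
  0 0 3 0
  0 0 3 0
  0 2 2 0
  0 0 0 0
After step 3: ants at (1,2),(2,2),(1,2)
  0 0 2 0
  0 0 6 0
  0 1 3 0
  0 0 0 0
After step 4: ants at (2,2),(1,2),(2,2)
  0 0 1 0
  0 0 7 0
  0 0 6 0
  0 0 0 0

0 0 1 0
0 0 7 0
0 0 6 0
0 0 0 0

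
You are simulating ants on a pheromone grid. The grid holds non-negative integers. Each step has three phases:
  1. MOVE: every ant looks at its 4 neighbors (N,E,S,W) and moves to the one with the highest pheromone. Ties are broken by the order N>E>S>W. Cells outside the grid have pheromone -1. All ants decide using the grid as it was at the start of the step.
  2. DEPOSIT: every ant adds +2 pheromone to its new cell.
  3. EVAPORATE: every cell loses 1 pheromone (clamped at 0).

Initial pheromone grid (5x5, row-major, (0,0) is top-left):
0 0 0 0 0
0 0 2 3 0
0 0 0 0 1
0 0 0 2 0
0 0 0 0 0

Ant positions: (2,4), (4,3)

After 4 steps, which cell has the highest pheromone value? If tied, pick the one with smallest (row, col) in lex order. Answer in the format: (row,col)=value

Step 1: ant0:(2,4)->N->(1,4) | ant1:(4,3)->N->(3,3)
  grid max=3 at (3,3)
Step 2: ant0:(1,4)->W->(1,3) | ant1:(3,3)->N->(2,3)
  grid max=3 at (1,3)
Step 3: ant0:(1,3)->S->(2,3) | ant1:(2,3)->N->(1,3)
  grid max=4 at (1,3)
Step 4: ant0:(2,3)->N->(1,3) | ant1:(1,3)->S->(2,3)
  grid max=5 at (1,3)
Final grid:
  0 0 0 0 0
  0 0 0 5 0
  0 0 0 3 0
  0 0 0 0 0
  0 0 0 0 0
Max pheromone 5 at (1,3)

Answer: (1,3)=5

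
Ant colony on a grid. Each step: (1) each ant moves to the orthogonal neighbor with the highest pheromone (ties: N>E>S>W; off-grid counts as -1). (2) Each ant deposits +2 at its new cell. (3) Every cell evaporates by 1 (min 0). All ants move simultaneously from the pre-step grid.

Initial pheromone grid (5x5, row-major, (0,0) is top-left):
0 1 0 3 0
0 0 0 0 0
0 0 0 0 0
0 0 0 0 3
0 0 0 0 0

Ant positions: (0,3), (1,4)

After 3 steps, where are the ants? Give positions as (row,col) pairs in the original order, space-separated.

Step 1: ant0:(0,3)->E->(0,4) | ant1:(1,4)->N->(0,4)
  grid max=3 at (0,4)
Step 2: ant0:(0,4)->W->(0,3) | ant1:(0,4)->W->(0,3)
  grid max=5 at (0,3)
Step 3: ant0:(0,3)->E->(0,4) | ant1:(0,3)->E->(0,4)
  grid max=5 at (0,4)

(0,4) (0,4)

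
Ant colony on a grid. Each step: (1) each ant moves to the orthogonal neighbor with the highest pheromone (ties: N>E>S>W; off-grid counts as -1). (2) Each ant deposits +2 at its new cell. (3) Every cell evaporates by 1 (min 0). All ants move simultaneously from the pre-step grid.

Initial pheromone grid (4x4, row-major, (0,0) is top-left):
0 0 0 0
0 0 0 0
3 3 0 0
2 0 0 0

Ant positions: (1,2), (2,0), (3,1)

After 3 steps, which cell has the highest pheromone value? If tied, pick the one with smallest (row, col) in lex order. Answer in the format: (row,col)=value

Step 1: ant0:(1,2)->N->(0,2) | ant1:(2,0)->E->(2,1) | ant2:(3,1)->N->(2,1)
  grid max=6 at (2,1)
Step 2: ant0:(0,2)->E->(0,3) | ant1:(2,1)->W->(2,0) | ant2:(2,1)->W->(2,0)
  grid max=5 at (2,0)
Step 3: ant0:(0,3)->S->(1,3) | ant1:(2,0)->E->(2,1) | ant2:(2,0)->E->(2,1)
  grid max=8 at (2,1)
Final grid:
  0 0 0 0
  0 0 0 1
  4 8 0 0
  0 0 0 0
Max pheromone 8 at (2,1)

Answer: (2,1)=8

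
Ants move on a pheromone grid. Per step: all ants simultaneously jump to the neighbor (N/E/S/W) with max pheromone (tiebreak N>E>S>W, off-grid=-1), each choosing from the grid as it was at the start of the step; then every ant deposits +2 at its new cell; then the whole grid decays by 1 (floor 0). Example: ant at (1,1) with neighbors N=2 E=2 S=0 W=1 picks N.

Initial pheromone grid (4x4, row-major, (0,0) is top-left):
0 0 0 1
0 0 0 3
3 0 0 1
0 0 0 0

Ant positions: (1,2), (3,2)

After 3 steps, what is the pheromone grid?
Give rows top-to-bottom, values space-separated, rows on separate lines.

After step 1: ants at (1,3),(2,2)
  0 0 0 0
  0 0 0 4
  2 0 1 0
  0 0 0 0
After step 2: ants at (0,3),(1,2)
  0 0 0 1
  0 0 1 3
  1 0 0 0
  0 0 0 0
After step 3: ants at (1,3),(1,3)
  0 0 0 0
  0 0 0 6
  0 0 0 0
  0 0 0 0

0 0 0 0
0 0 0 6
0 0 0 0
0 0 0 0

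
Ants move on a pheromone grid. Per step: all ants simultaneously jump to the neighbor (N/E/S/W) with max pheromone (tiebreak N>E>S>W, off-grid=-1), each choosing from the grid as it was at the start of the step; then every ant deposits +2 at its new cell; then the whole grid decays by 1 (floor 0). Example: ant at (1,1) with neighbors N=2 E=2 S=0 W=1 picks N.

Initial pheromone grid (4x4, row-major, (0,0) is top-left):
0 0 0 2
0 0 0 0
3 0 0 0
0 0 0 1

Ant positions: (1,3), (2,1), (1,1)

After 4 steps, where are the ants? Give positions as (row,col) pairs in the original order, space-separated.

Step 1: ant0:(1,3)->N->(0,3) | ant1:(2,1)->W->(2,0) | ant2:(1,1)->N->(0,1)
  grid max=4 at (2,0)
Step 2: ant0:(0,3)->S->(1,3) | ant1:(2,0)->N->(1,0) | ant2:(0,1)->E->(0,2)
  grid max=3 at (2,0)
Step 3: ant0:(1,3)->N->(0,3) | ant1:(1,0)->S->(2,0) | ant2:(0,2)->E->(0,3)
  grid max=5 at (0,3)
Step 4: ant0:(0,3)->S->(1,3) | ant1:(2,0)->N->(1,0) | ant2:(0,3)->S->(1,3)
  grid max=4 at (0,3)

(1,3) (1,0) (1,3)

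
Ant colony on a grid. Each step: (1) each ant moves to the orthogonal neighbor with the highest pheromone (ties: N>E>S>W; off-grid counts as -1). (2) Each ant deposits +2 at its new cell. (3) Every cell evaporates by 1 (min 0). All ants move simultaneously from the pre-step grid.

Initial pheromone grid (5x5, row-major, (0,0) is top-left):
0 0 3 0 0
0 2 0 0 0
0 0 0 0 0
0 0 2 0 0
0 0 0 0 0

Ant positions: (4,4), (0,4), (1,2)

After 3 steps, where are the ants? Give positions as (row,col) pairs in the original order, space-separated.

Step 1: ant0:(4,4)->N->(3,4) | ant1:(0,4)->S->(1,4) | ant2:(1,2)->N->(0,2)
  grid max=4 at (0,2)
Step 2: ant0:(3,4)->N->(2,4) | ant1:(1,4)->N->(0,4) | ant2:(0,2)->E->(0,3)
  grid max=3 at (0,2)
Step 3: ant0:(2,4)->N->(1,4) | ant1:(0,4)->W->(0,3) | ant2:(0,3)->W->(0,2)
  grid max=4 at (0,2)

(1,4) (0,3) (0,2)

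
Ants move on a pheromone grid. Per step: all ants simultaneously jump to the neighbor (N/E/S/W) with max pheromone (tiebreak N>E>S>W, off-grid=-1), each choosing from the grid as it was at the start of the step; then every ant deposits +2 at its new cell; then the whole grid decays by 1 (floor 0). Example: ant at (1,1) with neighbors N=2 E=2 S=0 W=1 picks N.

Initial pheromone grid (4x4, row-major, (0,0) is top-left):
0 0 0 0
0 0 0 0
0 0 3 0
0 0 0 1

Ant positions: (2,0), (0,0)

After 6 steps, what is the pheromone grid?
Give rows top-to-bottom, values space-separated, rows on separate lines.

After step 1: ants at (1,0),(0,1)
  0 1 0 0
  1 0 0 0
  0 0 2 0
  0 0 0 0
After step 2: ants at (0,0),(0,2)
  1 0 1 0
  0 0 0 0
  0 0 1 0
  0 0 0 0
After step 3: ants at (0,1),(0,3)
  0 1 0 1
  0 0 0 0
  0 0 0 0
  0 0 0 0
After step 4: ants at (0,2),(1,3)
  0 0 1 0
  0 0 0 1
  0 0 0 0
  0 0 0 0
After step 5: ants at (0,3),(0,3)
  0 0 0 3
  0 0 0 0
  0 0 0 0
  0 0 0 0
After step 6: ants at (1,3),(1,3)
  0 0 0 2
  0 0 0 3
  0 0 0 0
  0 0 0 0

0 0 0 2
0 0 0 3
0 0 0 0
0 0 0 0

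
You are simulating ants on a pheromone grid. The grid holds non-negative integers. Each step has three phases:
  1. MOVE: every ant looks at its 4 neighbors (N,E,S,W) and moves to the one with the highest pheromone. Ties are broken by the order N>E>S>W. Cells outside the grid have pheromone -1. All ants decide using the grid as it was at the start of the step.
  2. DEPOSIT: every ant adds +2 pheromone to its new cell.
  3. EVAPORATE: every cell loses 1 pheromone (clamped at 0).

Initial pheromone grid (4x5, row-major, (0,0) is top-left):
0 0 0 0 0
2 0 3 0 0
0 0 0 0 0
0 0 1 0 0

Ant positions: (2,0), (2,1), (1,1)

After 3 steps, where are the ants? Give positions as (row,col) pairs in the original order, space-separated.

Step 1: ant0:(2,0)->N->(1,0) | ant1:(2,1)->N->(1,1) | ant2:(1,1)->E->(1,2)
  grid max=4 at (1,2)
Step 2: ant0:(1,0)->E->(1,1) | ant1:(1,1)->E->(1,2) | ant2:(1,2)->W->(1,1)
  grid max=5 at (1,2)
Step 3: ant0:(1,1)->E->(1,2) | ant1:(1,2)->W->(1,1) | ant2:(1,1)->E->(1,2)
  grid max=8 at (1,2)

(1,2) (1,1) (1,2)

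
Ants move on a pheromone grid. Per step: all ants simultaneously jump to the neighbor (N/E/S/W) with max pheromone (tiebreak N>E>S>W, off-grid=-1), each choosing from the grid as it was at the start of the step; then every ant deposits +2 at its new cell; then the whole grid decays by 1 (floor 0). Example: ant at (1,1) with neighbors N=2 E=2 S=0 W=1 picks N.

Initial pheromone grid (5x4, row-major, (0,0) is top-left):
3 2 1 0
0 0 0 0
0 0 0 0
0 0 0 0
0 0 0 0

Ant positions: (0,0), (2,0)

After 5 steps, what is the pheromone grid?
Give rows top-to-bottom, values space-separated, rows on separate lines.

After step 1: ants at (0,1),(1,0)
  2 3 0 0
  1 0 0 0
  0 0 0 0
  0 0 0 0
  0 0 0 0
After step 2: ants at (0,0),(0,0)
  5 2 0 0
  0 0 0 0
  0 0 0 0
  0 0 0 0
  0 0 0 0
After step 3: ants at (0,1),(0,1)
  4 5 0 0
  0 0 0 0
  0 0 0 0
  0 0 0 0
  0 0 0 0
After step 4: ants at (0,0),(0,0)
  7 4 0 0
  0 0 0 0
  0 0 0 0
  0 0 0 0
  0 0 0 0
After step 5: ants at (0,1),(0,1)
  6 7 0 0
  0 0 0 0
  0 0 0 0
  0 0 0 0
  0 0 0 0

6 7 0 0
0 0 0 0
0 0 0 0
0 0 0 0
0 0 0 0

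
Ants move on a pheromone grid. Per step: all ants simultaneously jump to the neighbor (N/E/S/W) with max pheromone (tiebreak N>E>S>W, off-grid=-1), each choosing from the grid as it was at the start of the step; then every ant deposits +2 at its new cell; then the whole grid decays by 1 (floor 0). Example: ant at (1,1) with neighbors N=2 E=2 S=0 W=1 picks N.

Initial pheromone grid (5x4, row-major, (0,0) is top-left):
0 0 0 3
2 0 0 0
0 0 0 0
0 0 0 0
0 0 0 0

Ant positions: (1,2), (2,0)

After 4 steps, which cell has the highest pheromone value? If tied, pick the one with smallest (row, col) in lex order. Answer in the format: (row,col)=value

Answer: (0,3)=3

Derivation:
Step 1: ant0:(1,2)->N->(0,2) | ant1:(2,0)->N->(1,0)
  grid max=3 at (1,0)
Step 2: ant0:(0,2)->E->(0,3) | ant1:(1,0)->N->(0,0)
  grid max=3 at (0,3)
Step 3: ant0:(0,3)->S->(1,3) | ant1:(0,0)->S->(1,0)
  grid max=3 at (1,0)
Step 4: ant0:(1,3)->N->(0,3) | ant1:(1,0)->N->(0,0)
  grid max=3 at (0,3)
Final grid:
  1 0 0 3
  2 0 0 0
  0 0 0 0
  0 0 0 0
  0 0 0 0
Max pheromone 3 at (0,3)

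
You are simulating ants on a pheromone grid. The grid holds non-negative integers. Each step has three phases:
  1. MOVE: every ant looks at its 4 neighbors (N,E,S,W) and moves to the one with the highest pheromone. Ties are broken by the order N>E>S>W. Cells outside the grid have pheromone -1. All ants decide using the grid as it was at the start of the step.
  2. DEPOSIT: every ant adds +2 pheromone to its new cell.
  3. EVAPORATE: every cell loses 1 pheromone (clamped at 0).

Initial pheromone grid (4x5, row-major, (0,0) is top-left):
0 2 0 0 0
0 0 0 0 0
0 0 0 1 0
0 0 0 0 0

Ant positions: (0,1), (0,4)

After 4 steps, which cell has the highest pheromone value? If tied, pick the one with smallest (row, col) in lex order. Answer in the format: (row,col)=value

Step 1: ant0:(0,1)->E->(0,2) | ant1:(0,4)->S->(1,4)
  grid max=1 at (0,1)
Step 2: ant0:(0,2)->W->(0,1) | ant1:(1,4)->N->(0,4)
  grid max=2 at (0,1)
Step 3: ant0:(0,1)->E->(0,2) | ant1:(0,4)->S->(1,4)
  grid max=1 at (0,1)
Step 4: ant0:(0,2)->W->(0,1) | ant1:(1,4)->N->(0,4)
  grid max=2 at (0,1)
Final grid:
  0 2 0 0 1
  0 0 0 0 0
  0 0 0 0 0
  0 0 0 0 0
Max pheromone 2 at (0,1)

Answer: (0,1)=2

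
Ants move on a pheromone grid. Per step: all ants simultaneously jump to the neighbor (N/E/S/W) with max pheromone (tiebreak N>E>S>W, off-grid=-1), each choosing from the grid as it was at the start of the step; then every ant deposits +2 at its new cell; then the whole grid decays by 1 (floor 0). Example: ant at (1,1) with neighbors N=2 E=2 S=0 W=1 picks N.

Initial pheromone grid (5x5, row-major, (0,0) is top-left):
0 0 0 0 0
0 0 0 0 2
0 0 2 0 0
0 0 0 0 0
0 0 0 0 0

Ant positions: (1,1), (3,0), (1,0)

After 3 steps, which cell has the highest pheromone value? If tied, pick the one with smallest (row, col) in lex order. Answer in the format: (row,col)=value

Answer: (0,0)=5

Derivation:
Step 1: ant0:(1,1)->N->(0,1) | ant1:(3,0)->N->(2,0) | ant2:(1,0)->N->(0,0)
  grid max=1 at (0,0)
Step 2: ant0:(0,1)->W->(0,0) | ant1:(2,0)->N->(1,0) | ant2:(0,0)->E->(0,1)
  grid max=2 at (0,0)
Step 3: ant0:(0,0)->E->(0,1) | ant1:(1,0)->N->(0,0) | ant2:(0,1)->W->(0,0)
  grid max=5 at (0,0)
Final grid:
  5 3 0 0 0
  0 0 0 0 0
  0 0 0 0 0
  0 0 0 0 0
  0 0 0 0 0
Max pheromone 5 at (0,0)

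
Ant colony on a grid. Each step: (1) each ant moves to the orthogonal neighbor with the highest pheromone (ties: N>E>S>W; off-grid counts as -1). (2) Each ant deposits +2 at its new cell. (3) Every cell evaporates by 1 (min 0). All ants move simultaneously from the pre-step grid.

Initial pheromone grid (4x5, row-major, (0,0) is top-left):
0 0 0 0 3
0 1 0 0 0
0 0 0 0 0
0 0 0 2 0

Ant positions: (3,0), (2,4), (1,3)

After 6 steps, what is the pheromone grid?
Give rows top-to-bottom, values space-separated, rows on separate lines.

After step 1: ants at (2,0),(1,4),(0,3)
  0 0 0 1 2
  0 0 0 0 1
  1 0 0 0 0
  0 0 0 1 0
After step 2: ants at (1,0),(0,4),(0,4)
  0 0 0 0 5
  1 0 0 0 0
  0 0 0 0 0
  0 0 0 0 0
After step 3: ants at (0,0),(1,4),(1,4)
  1 0 0 0 4
  0 0 0 0 3
  0 0 0 0 0
  0 0 0 0 0
After step 4: ants at (0,1),(0,4),(0,4)
  0 1 0 0 7
  0 0 0 0 2
  0 0 0 0 0
  0 0 0 0 0
After step 5: ants at (0,2),(1,4),(1,4)
  0 0 1 0 6
  0 0 0 0 5
  0 0 0 0 0
  0 0 0 0 0
After step 6: ants at (0,3),(0,4),(0,4)
  0 0 0 1 9
  0 0 0 0 4
  0 0 0 0 0
  0 0 0 0 0

0 0 0 1 9
0 0 0 0 4
0 0 0 0 0
0 0 0 0 0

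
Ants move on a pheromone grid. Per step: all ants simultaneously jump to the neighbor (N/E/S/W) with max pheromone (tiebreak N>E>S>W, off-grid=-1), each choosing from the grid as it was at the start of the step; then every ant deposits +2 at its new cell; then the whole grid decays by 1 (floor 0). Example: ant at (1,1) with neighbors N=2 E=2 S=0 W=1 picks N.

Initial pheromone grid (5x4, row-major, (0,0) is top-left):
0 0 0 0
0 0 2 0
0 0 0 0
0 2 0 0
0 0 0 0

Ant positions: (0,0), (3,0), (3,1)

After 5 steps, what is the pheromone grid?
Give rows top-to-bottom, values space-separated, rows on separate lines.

After step 1: ants at (0,1),(3,1),(2,1)
  0 1 0 0
  0 0 1 0
  0 1 0 0
  0 3 0 0
  0 0 0 0
After step 2: ants at (0,2),(2,1),(3,1)
  0 0 1 0
  0 0 0 0
  0 2 0 0
  0 4 0 0
  0 0 0 0
After step 3: ants at (0,3),(3,1),(2,1)
  0 0 0 1
  0 0 0 0
  0 3 0 0
  0 5 0 0
  0 0 0 0
After step 4: ants at (1,3),(2,1),(3,1)
  0 0 0 0
  0 0 0 1
  0 4 0 0
  0 6 0 0
  0 0 0 0
After step 5: ants at (0,3),(3,1),(2,1)
  0 0 0 1
  0 0 0 0
  0 5 0 0
  0 7 0 0
  0 0 0 0

0 0 0 1
0 0 0 0
0 5 0 0
0 7 0 0
0 0 0 0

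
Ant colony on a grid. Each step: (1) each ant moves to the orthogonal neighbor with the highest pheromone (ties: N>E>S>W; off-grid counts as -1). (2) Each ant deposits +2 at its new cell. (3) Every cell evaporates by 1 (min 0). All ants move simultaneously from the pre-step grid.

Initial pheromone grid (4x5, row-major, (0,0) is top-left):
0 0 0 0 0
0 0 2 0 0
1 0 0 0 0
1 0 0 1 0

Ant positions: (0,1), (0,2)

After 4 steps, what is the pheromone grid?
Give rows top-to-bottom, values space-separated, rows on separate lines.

After step 1: ants at (0,2),(1,2)
  0 0 1 0 0
  0 0 3 0 0
  0 0 0 0 0
  0 0 0 0 0
After step 2: ants at (1,2),(0,2)
  0 0 2 0 0
  0 0 4 0 0
  0 0 0 0 0
  0 0 0 0 0
After step 3: ants at (0,2),(1,2)
  0 0 3 0 0
  0 0 5 0 0
  0 0 0 0 0
  0 0 0 0 0
After step 4: ants at (1,2),(0,2)
  0 0 4 0 0
  0 0 6 0 0
  0 0 0 0 0
  0 0 0 0 0

0 0 4 0 0
0 0 6 0 0
0 0 0 0 0
0 0 0 0 0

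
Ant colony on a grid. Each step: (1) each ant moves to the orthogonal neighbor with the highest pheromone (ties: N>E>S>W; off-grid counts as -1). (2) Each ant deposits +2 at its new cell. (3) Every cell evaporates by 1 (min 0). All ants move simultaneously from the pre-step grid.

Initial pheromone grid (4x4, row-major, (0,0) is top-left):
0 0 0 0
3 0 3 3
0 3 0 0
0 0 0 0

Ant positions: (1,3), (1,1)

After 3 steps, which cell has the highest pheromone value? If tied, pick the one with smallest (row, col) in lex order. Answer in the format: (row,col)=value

Step 1: ant0:(1,3)->W->(1,2) | ant1:(1,1)->E->(1,2)
  grid max=6 at (1,2)
Step 2: ant0:(1,2)->E->(1,3) | ant1:(1,2)->E->(1,3)
  grid max=5 at (1,2)
Step 3: ant0:(1,3)->W->(1,2) | ant1:(1,3)->W->(1,2)
  grid max=8 at (1,2)
Final grid:
  0 0 0 0
  0 0 8 4
  0 0 0 0
  0 0 0 0
Max pheromone 8 at (1,2)

Answer: (1,2)=8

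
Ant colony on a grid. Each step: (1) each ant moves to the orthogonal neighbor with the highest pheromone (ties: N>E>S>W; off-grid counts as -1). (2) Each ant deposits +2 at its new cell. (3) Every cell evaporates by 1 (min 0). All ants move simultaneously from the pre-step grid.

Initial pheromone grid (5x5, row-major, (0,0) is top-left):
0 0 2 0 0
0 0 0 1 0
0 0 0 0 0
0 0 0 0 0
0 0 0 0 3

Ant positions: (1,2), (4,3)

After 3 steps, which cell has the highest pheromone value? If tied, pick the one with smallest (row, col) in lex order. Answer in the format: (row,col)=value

Step 1: ant0:(1,2)->N->(0,2) | ant1:(4,3)->E->(4,4)
  grid max=4 at (4,4)
Step 2: ant0:(0,2)->E->(0,3) | ant1:(4,4)->N->(3,4)
  grid max=3 at (4,4)
Step 3: ant0:(0,3)->W->(0,2) | ant1:(3,4)->S->(4,4)
  grid max=4 at (4,4)
Final grid:
  0 0 3 0 0
  0 0 0 0 0
  0 0 0 0 0
  0 0 0 0 0
  0 0 0 0 4
Max pheromone 4 at (4,4)

Answer: (4,4)=4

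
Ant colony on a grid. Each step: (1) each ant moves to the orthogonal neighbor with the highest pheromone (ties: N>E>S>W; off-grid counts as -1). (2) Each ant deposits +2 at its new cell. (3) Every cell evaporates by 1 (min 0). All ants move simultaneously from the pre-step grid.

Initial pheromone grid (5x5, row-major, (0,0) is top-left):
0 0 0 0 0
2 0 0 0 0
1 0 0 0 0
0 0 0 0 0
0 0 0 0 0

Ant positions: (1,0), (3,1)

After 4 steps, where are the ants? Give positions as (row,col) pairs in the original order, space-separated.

Step 1: ant0:(1,0)->S->(2,0) | ant1:(3,1)->N->(2,1)
  grid max=2 at (2,0)
Step 2: ant0:(2,0)->N->(1,0) | ant1:(2,1)->W->(2,0)
  grid max=3 at (2,0)
Step 3: ant0:(1,0)->S->(2,0) | ant1:(2,0)->N->(1,0)
  grid max=4 at (2,0)
Step 4: ant0:(2,0)->N->(1,0) | ant1:(1,0)->S->(2,0)
  grid max=5 at (2,0)

(1,0) (2,0)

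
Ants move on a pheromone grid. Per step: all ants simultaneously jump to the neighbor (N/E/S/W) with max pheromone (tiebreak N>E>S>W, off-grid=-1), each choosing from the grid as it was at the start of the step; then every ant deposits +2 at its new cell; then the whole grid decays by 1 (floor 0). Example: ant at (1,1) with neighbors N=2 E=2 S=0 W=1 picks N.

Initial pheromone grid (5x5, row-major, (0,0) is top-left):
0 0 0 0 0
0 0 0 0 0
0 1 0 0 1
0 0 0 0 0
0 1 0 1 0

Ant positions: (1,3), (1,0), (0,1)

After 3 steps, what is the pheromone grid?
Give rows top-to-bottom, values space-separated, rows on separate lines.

After step 1: ants at (0,3),(0,0),(0,2)
  1 0 1 1 0
  0 0 0 0 0
  0 0 0 0 0
  0 0 0 0 0
  0 0 0 0 0
After step 2: ants at (0,2),(0,1),(0,3)
  0 1 2 2 0
  0 0 0 0 0
  0 0 0 0 0
  0 0 0 0 0
  0 0 0 0 0
After step 3: ants at (0,3),(0,2),(0,2)
  0 0 5 3 0
  0 0 0 0 0
  0 0 0 0 0
  0 0 0 0 0
  0 0 0 0 0

0 0 5 3 0
0 0 0 0 0
0 0 0 0 0
0 0 0 0 0
0 0 0 0 0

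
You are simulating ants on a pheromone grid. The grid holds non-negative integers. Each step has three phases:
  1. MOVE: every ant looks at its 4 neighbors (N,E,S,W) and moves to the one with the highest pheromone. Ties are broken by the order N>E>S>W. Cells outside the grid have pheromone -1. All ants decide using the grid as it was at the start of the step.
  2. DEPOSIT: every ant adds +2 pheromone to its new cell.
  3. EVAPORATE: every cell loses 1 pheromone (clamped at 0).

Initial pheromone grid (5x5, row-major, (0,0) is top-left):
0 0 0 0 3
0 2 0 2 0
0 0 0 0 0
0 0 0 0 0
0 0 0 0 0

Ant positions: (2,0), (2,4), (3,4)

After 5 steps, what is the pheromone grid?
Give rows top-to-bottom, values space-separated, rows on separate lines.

After step 1: ants at (1,0),(1,4),(2,4)
  0 0 0 0 2
  1 1 0 1 1
  0 0 0 0 1
  0 0 0 0 0
  0 0 0 0 0
After step 2: ants at (1,1),(0,4),(1,4)
  0 0 0 0 3
  0 2 0 0 2
  0 0 0 0 0
  0 0 0 0 0
  0 0 0 0 0
After step 3: ants at (0,1),(1,4),(0,4)
  0 1 0 0 4
  0 1 0 0 3
  0 0 0 0 0
  0 0 0 0 0
  0 0 0 0 0
After step 4: ants at (1,1),(0,4),(1,4)
  0 0 0 0 5
  0 2 0 0 4
  0 0 0 0 0
  0 0 0 0 0
  0 0 0 0 0
After step 5: ants at (0,1),(1,4),(0,4)
  0 1 0 0 6
  0 1 0 0 5
  0 0 0 0 0
  0 0 0 0 0
  0 0 0 0 0

0 1 0 0 6
0 1 0 0 5
0 0 0 0 0
0 0 0 0 0
0 0 0 0 0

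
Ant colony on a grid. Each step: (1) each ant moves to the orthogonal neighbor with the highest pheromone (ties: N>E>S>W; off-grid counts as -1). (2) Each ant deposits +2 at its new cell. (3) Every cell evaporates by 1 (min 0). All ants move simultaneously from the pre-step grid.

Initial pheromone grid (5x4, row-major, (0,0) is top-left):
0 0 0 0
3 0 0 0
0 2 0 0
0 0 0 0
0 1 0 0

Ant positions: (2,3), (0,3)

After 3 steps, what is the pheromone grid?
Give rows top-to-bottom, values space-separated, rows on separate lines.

After step 1: ants at (1,3),(1,3)
  0 0 0 0
  2 0 0 3
  0 1 0 0
  0 0 0 0
  0 0 0 0
After step 2: ants at (0,3),(0,3)
  0 0 0 3
  1 0 0 2
  0 0 0 0
  0 0 0 0
  0 0 0 0
After step 3: ants at (1,3),(1,3)
  0 0 0 2
  0 0 0 5
  0 0 0 0
  0 0 0 0
  0 0 0 0

0 0 0 2
0 0 0 5
0 0 0 0
0 0 0 0
0 0 0 0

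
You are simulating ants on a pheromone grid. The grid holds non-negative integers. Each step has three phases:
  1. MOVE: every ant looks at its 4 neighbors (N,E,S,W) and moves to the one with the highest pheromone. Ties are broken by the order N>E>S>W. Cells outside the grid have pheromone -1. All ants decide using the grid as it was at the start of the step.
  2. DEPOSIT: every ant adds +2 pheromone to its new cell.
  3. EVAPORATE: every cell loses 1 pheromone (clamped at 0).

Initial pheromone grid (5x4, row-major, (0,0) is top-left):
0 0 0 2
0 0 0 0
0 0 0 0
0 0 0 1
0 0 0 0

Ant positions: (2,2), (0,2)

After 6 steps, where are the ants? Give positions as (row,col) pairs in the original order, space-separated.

Step 1: ant0:(2,2)->N->(1,2) | ant1:(0,2)->E->(0,3)
  grid max=3 at (0,3)
Step 2: ant0:(1,2)->N->(0,2) | ant1:(0,3)->S->(1,3)
  grid max=2 at (0,3)
Step 3: ant0:(0,2)->E->(0,3) | ant1:(1,3)->N->(0,3)
  grid max=5 at (0,3)
Step 4: ant0:(0,3)->S->(1,3) | ant1:(0,3)->S->(1,3)
  grid max=4 at (0,3)
Step 5: ant0:(1,3)->N->(0,3) | ant1:(1,3)->N->(0,3)
  grid max=7 at (0,3)
Step 6: ant0:(0,3)->S->(1,3) | ant1:(0,3)->S->(1,3)
  grid max=6 at (0,3)

(1,3) (1,3)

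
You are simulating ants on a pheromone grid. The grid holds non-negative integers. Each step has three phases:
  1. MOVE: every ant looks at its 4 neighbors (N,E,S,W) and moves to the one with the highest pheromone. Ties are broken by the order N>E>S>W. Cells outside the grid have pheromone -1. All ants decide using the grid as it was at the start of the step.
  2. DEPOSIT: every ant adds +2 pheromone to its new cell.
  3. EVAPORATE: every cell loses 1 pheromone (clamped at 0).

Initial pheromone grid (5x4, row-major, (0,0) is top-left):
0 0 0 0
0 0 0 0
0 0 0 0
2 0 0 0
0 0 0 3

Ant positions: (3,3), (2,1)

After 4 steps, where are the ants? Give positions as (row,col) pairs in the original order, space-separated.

Step 1: ant0:(3,3)->S->(4,3) | ant1:(2,1)->N->(1,1)
  grid max=4 at (4,3)
Step 2: ant0:(4,3)->N->(3,3) | ant1:(1,1)->N->(0,1)
  grid max=3 at (4,3)
Step 3: ant0:(3,3)->S->(4,3) | ant1:(0,1)->E->(0,2)
  grid max=4 at (4,3)
Step 4: ant0:(4,3)->N->(3,3) | ant1:(0,2)->E->(0,3)
  grid max=3 at (4,3)

(3,3) (0,3)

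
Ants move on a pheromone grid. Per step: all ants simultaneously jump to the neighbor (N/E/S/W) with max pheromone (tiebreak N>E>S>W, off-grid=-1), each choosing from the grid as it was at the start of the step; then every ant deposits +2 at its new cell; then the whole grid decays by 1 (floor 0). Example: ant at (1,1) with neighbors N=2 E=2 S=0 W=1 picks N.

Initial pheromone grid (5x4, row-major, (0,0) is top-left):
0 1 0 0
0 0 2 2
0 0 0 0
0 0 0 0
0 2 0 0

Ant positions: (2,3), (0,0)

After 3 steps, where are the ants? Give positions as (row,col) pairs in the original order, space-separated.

Step 1: ant0:(2,3)->N->(1,3) | ant1:(0,0)->E->(0,1)
  grid max=3 at (1,3)
Step 2: ant0:(1,3)->W->(1,2) | ant1:(0,1)->E->(0,2)
  grid max=2 at (1,2)
Step 3: ant0:(1,2)->E->(1,3) | ant1:(0,2)->S->(1,2)
  grid max=3 at (1,2)

(1,3) (1,2)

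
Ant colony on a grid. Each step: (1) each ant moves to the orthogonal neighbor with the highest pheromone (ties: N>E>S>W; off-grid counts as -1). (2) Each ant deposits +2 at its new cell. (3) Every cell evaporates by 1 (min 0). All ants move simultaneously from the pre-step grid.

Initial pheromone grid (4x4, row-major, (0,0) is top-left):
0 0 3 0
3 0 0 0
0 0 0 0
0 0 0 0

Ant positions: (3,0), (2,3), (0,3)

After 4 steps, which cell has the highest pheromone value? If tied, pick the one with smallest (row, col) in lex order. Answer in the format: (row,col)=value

Answer: (0,2)=5

Derivation:
Step 1: ant0:(3,0)->N->(2,0) | ant1:(2,3)->N->(1,3) | ant2:(0,3)->W->(0,2)
  grid max=4 at (0,2)
Step 2: ant0:(2,0)->N->(1,0) | ant1:(1,3)->N->(0,3) | ant2:(0,2)->E->(0,3)
  grid max=3 at (0,2)
Step 3: ant0:(1,0)->N->(0,0) | ant1:(0,3)->W->(0,2) | ant2:(0,3)->W->(0,2)
  grid max=6 at (0,2)
Step 4: ant0:(0,0)->S->(1,0) | ant1:(0,2)->E->(0,3) | ant2:(0,2)->E->(0,3)
  grid max=5 at (0,2)
Final grid:
  0 0 5 5
  3 0 0 0
  0 0 0 0
  0 0 0 0
Max pheromone 5 at (0,2)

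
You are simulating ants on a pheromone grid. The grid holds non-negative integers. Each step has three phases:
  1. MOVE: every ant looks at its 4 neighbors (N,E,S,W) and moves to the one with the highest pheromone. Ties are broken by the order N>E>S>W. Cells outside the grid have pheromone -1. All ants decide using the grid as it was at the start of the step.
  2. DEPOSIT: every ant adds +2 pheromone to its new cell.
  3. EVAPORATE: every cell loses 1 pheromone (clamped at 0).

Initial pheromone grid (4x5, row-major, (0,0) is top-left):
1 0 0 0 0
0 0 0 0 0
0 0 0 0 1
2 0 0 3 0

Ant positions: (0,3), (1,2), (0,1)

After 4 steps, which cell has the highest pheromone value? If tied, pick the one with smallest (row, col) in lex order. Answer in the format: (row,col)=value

Step 1: ant0:(0,3)->E->(0,4) | ant1:(1,2)->N->(0,2) | ant2:(0,1)->W->(0,0)
  grid max=2 at (0,0)
Step 2: ant0:(0,4)->S->(1,4) | ant1:(0,2)->E->(0,3) | ant2:(0,0)->E->(0,1)
  grid max=1 at (0,0)
Step 3: ant0:(1,4)->N->(0,4) | ant1:(0,3)->E->(0,4) | ant2:(0,1)->W->(0,0)
  grid max=3 at (0,4)
Step 4: ant0:(0,4)->S->(1,4) | ant1:(0,4)->S->(1,4) | ant2:(0,0)->E->(0,1)
  grid max=3 at (1,4)
Final grid:
  1 1 0 0 2
  0 0 0 0 3
  0 0 0 0 0
  0 0 0 0 0
Max pheromone 3 at (1,4)

Answer: (1,4)=3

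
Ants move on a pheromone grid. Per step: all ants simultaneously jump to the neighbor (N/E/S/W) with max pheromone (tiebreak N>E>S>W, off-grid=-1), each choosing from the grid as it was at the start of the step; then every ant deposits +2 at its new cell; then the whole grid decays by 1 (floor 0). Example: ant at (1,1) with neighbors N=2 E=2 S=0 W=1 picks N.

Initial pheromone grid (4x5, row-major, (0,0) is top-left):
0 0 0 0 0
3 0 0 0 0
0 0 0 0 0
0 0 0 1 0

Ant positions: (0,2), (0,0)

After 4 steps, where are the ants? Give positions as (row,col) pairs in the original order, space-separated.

Step 1: ant0:(0,2)->E->(0,3) | ant1:(0,0)->S->(1,0)
  grid max=4 at (1,0)
Step 2: ant0:(0,3)->E->(0,4) | ant1:(1,0)->N->(0,0)
  grid max=3 at (1,0)
Step 3: ant0:(0,4)->S->(1,4) | ant1:(0,0)->S->(1,0)
  grid max=4 at (1,0)
Step 4: ant0:(1,4)->N->(0,4) | ant1:(1,0)->N->(0,0)
  grid max=3 at (1,0)

(0,4) (0,0)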